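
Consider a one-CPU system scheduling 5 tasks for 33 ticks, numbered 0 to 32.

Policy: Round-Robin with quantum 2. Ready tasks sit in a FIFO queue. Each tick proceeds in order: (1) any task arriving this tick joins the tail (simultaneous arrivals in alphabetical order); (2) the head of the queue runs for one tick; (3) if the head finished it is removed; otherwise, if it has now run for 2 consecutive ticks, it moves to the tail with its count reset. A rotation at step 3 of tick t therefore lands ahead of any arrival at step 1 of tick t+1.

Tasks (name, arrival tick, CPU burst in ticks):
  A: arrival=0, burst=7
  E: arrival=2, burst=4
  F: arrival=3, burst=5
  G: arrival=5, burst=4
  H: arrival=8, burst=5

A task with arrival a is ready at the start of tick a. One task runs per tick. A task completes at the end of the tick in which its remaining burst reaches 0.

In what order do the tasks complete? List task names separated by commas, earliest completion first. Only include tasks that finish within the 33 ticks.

completion order = E, A, G, F, H

t=0: queue=[A] q_used=0 → run A
t=1: queue=[A] q_used=1 → run A
t=2: queue=[A,E] q_used=0 → run A
t=3: queue=[A,E,F] q_used=1 → run A
t=4: queue=[E,F,A] q_used=0 → run E
t=5: queue=[E,F,A,G] q_used=1 → run E
t=6: queue=[F,A,G,E] q_used=0 → run F
t=7: queue=[F,A,G,E] q_used=1 → run F
t=8: queue=[A,G,E,F,H] q_used=0 → run A
t=9: queue=[A,G,E,F,H] q_used=1 → run A
t=10: queue=[G,E,F,H,A] q_used=0 → run G
t=11: queue=[G,E,F,H,A] q_used=1 → run G
t=12: queue=[E,F,H,A,G] q_used=0 → run E
t=13: queue=[E,F,H,A,G] q_used=1 → run E
t=14: queue=[F,H,A,G] q_used=0 → run F
t=15: queue=[F,H,A,G] q_used=1 → run F
t=16: queue=[H,A,G,F] q_used=0 → run H
t=17: queue=[H,A,G,F] q_used=1 → run H
t=18: queue=[A,G,F,H] q_used=0 → run A
t=19: queue=[G,F,H] q_used=0 → run G
t=20: queue=[G,F,H] q_used=1 → run G
t=21: queue=[F,H] q_used=0 → run F
t=22: queue=[H] q_used=0 → run H
t=23: queue=[H] q_used=1 → run H
t=24: queue=[H] q_used=0 → run H
t=25: (idle)
t=26: (idle)
t=27: (idle)
t=28: (idle)
t=29: (idle)
t=30: (idle)
t=31: (idle)
t=32: (idle)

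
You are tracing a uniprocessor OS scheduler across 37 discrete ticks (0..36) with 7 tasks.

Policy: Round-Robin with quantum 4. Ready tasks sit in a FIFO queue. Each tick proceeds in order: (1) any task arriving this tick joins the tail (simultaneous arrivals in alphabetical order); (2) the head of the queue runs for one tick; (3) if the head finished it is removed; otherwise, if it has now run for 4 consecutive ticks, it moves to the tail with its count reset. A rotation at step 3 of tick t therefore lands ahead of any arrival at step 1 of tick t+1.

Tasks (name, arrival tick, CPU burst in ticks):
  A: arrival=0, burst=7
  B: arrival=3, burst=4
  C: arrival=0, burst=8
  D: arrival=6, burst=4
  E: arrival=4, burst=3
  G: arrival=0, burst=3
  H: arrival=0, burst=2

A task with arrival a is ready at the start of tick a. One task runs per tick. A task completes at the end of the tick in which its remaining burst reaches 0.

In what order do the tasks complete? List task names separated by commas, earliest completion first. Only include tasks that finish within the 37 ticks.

completion order = G, H, B, A, E, D, C

t=0: queue=[A,C,G,H] q_used=0 → run A
t=1: queue=[A,C,G,H] q_used=1 → run A
t=2: queue=[A,C,G,H] q_used=2 → run A
t=3: queue=[A,C,G,H,B] q_used=3 → run A
t=4: queue=[C,G,H,B,A,E] q_used=0 → run C
t=5: queue=[C,G,H,B,A,E] q_used=1 → run C
t=6: queue=[C,G,H,B,A,E,D] q_used=2 → run C
t=7: queue=[C,G,H,B,A,E,D] q_used=3 → run C
t=8: queue=[G,H,B,A,E,D,C] q_used=0 → run G
t=9: queue=[G,H,B,A,E,D,C] q_used=1 → run G
t=10: queue=[G,H,B,A,E,D,C] q_used=2 → run G
t=11: queue=[H,B,A,E,D,C] q_used=0 → run H
t=12: queue=[H,B,A,E,D,C] q_used=1 → run H
t=13: queue=[B,A,E,D,C] q_used=0 → run B
t=14: queue=[B,A,E,D,C] q_used=1 → run B
t=15: queue=[B,A,E,D,C] q_used=2 → run B
t=16: queue=[B,A,E,D,C] q_used=3 → run B
t=17: queue=[A,E,D,C] q_used=0 → run A
t=18: queue=[A,E,D,C] q_used=1 → run A
t=19: queue=[A,E,D,C] q_used=2 → run A
t=20: queue=[E,D,C] q_used=0 → run E
t=21: queue=[E,D,C] q_used=1 → run E
t=22: queue=[E,D,C] q_used=2 → run E
t=23: queue=[D,C] q_used=0 → run D
t=24: queue=[D,C] q_used=1 → run D
t=25: queue=[D,C] q_used=2 → run D
t=26: queue=[D,C] q_used=3 → run D
t=27: queue=[C] q_used=0 → run C
t=28: queue=[C] q_used=1 → run C
t=29: queue=[C] q_used=2 → run C
t=30: queue=[C] q_used=3 → run C
t=31: (idle)
t=32: (idle)
t=33: (idle)
t=34: (idle)
t=35: (idle)
t=36: (idle)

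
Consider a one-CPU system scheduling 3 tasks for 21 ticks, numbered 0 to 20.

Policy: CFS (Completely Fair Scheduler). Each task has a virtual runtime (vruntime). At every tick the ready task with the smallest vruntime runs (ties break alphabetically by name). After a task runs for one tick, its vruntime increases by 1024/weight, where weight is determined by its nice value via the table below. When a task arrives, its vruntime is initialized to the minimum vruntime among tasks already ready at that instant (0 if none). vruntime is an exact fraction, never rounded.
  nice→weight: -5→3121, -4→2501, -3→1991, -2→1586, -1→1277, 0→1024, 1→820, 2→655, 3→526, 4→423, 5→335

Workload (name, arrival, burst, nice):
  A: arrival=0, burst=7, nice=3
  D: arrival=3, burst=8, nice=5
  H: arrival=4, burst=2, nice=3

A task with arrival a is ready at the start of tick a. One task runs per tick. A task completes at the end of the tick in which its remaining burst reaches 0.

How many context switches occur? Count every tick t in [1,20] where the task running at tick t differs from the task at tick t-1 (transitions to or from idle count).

context switches = 8

t=0: vr[A=0] → run A
t=1: vr[A=512/263] → run A
t=2: vr[A=1024/263] → run A
t=3: vr[A=1536/263 D=1536/263] → run A
t=4: vr[A=2048/263 D=1536/263 H=1536/263] → run D
t=5: vr[A=2048/263 D=783872/88105 H=1536/263] → run H
t=6: vr[A=2048/263 D=783872/88105 H=2048/263] → run A
t=7: vr[A=2560/263 D=783872/88105 H=2048/263] → run H
t=8: vr[A=2560/263 D=783872/88105] → run D
t=9: vr[A=2560/263 D=1053184/88105] → run A
t=10: vr[A=3072/263 D=1053184/88105] → run A
t=11: vr[D=1053184/88105] → run D
t=12: vr[D=1322496/88105] → run D
t=13: vr[D=1591808/88105] → run D
t=14: vr[D=372224/17621] → run D
t=15: vr[D=2130432/88105] → run D
t=16: vr[D=2399744/88105] → run D
t=17: (idle)
t=18: (idle)
t=19: (idle)
t=20: (idle)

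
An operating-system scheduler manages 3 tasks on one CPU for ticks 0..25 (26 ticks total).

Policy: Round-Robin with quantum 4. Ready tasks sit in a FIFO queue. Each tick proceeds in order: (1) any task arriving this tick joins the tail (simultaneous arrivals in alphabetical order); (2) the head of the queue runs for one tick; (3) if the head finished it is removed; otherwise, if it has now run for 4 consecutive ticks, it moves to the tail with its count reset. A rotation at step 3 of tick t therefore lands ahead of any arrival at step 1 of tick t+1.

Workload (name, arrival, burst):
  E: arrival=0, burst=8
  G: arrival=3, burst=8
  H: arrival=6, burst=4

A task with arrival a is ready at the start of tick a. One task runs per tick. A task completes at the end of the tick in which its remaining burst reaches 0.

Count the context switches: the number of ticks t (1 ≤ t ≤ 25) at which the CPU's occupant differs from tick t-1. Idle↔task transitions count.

context switches = 5

t=0: queue=[E] q_used=0 → run E
t=1: queue=[E] q_used=1 → run E
t=2: queue=[E] q_used=2 → run E
t=3: queue=[E,G] q_used=3 → run E
t=4: queue=[G,E] q_used=0 → run G
t=5: queue=[G,E] q_used=1 → run G
t=6: queue=[G,E,H] q_used=2 → run G
t=7: queue=[G,E,H] q_used=3 → run G
t=8: queue=[E,H,G] q_used=0 → run E
t=9: queue=[E,H,G] q_used=1 → run E
t=10: queue=[E,H,G] q_used=2 → run E
t=11: queue=[E,H,G] q_used=3 → run E
t=12: queue=[H,G] q_used=0 → run H
t=13: queue=[H,G] q_used=1 → run H
t=14: queue=[H,G] q_used=2 → run H
t=15: queue=[H,G] q_used=3 → run H
t=16: queue=[G] q_used=0 → run G
t=17: queue=[G] q_used=1 → run G
t=18: queue=[G] q_used=2 → run G
t=19: queue=[G] q_used=3 → run G
t=20: (idle)
t=21: (idle)
t=22: (idle)
t=23: (idle)
t=24: (idle)
t=25: (idle)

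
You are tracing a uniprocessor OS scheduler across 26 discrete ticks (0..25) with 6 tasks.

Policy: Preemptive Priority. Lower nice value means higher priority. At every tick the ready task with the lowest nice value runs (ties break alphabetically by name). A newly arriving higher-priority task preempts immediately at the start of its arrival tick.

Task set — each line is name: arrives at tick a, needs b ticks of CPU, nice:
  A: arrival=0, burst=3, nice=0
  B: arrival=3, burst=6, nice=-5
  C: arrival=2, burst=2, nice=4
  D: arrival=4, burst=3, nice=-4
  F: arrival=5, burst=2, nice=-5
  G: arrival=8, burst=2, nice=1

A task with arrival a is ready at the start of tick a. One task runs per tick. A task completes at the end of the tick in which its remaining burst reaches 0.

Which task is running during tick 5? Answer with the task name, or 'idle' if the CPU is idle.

t=0: ready={A} → run A
t=1: ready={A} → run A
t=2: ready={A,C} → run A
t=3: ready={B,C} → run B
t=4: ready={B,C,D} → run B
t=5: ready={B,C,D,F} → run B
t=6: ready={B,C,D,F} → run B
t=7: ready={B,C,D,F} → run B
t=8: ready={B,C,D,F,G} → run B
t=9: ready={C,D,F,G} → run F
t=10: ready={C,D,F,G} → run F
t=11: ready={C,D,G} → run D
t=12: ready={C,D,G} → run D
t=13: ready={C,D,G} → run D
t=14: ready={C,G} → run G
t=15: ready={C,G} → run G
t=16: ready={C} → run C
t=17: ready={C} → run C
t=18: (idle)
t=19: (idle)
t=20: (idle)
t=21: (idle)
t=22: (idle)
t=23: (idle)
t=24: (idle)
t=25: (idle)

running at tick 5 = B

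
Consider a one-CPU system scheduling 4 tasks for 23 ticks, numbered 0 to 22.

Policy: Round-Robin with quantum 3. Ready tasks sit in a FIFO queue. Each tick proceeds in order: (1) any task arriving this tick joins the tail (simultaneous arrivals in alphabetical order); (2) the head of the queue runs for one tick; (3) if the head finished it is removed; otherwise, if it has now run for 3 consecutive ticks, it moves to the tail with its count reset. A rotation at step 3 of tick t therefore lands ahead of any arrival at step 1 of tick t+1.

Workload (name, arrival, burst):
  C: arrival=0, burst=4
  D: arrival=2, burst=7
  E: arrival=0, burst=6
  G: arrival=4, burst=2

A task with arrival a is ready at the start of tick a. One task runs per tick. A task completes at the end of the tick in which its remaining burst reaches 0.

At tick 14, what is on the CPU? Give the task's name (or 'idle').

running at tick 14 = E

t=0: queue=[C,E] q_used=0 → run C
t=1: queue=[C,E] q_used=1 → run C
t=2: queue=[C,E,D] q_used=2 → run C
t=3: queue=[E,D,C] q_used=0 → run E
t=4: queue=[E,D,C,G] q_used=1 → run E
t=5: queue=[E,D,C,G] q_used=2 → run E
t=6: queue=[D,C,G,E] q_used=0 → run D
t=7: queue=[D,C,G,E] q_used=1 → run D
t=8: queue=[D,C,G,E] q_used=2 → run D
t=9: queue=[C,G,E,D] q_used=0 → run C
t=10: queue=[G,E,D] q_used=0 → run G
t=11: queue=[G,E,D] q_used=1 → run G
t=12: queue=[E,D] q_used=0 → run E
t=13: queue=[E,D] q_used=1 → run E
t=14: queue=[E,D] q_used=2 → run E
t=15: queue=[D] q_used=0 → run D
t=16: queue=[D] q_used=1 → run D
t=17: queue=[D] q_used=2 → run D
t=18: queue=[D] q_used=0 → run D
t=19: (idle)
t=20: (idle)
t=21: (idle)
t=22: (idle)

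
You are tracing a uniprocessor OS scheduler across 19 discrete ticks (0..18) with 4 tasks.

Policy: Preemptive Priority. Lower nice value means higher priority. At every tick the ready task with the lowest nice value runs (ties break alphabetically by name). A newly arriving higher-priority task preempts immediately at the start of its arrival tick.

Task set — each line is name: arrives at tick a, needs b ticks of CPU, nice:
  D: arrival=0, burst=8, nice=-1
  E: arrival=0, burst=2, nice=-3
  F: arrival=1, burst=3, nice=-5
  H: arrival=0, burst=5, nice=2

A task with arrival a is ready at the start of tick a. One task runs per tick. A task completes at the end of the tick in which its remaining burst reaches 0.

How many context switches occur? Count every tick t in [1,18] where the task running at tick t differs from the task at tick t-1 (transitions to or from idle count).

t=0: ready={D,E,H} → run E
t=1: ready={D,E,F,H} → run F
t=2: ready={D,E,F,H} → run F
t=3: ready={D,E,F,H} → run F
t=4: ready={D,E,H} → run E
t=5: ready={D,H} → run D
t=6: ready={D,H} → run D
t=7: ready={D,H} → run D
t=8: ready={D,H} → run D
t=9: ready={D,H} → run D
t=10: ready={D,H} → run D
t=11: ready={D,H} → run D
t=12: ready={D,H} → run D
t=13: ready={H} → run H
t=14: ready={H} → run H
t=15: ready={H} → run H
t=16: ready={H} → run H
t=17: ready={H} → run H
t=18: (idle)

context switches = 5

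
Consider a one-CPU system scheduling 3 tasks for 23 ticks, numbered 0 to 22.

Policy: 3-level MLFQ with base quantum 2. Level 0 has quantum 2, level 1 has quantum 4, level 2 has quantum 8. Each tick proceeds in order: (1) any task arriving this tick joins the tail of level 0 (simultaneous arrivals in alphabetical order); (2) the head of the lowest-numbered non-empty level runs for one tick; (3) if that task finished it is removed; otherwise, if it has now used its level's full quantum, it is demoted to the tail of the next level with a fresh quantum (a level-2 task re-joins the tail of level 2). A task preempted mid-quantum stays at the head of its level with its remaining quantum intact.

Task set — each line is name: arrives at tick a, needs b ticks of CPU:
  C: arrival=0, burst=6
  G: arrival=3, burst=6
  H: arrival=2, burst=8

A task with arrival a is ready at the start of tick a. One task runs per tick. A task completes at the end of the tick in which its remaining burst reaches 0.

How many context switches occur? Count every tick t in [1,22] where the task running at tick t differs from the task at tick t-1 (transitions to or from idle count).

t=0: L0/L1/L2 = C/-/- → run C
t=1: L0/L1/L2 = C/-/- → run C
t=2: L0/L1/L2 = H/C/- → run H
t=3: L0/L1/L2 = HG/C/- → run H
t=4: L0/L1/L2 = G/CH/- → run G
t=5: L0/L1/L2 = G/CH/- → run G
t=6: L0/L1/L2 = -/CHG/- → run C
t=7: L0/L1/L2 = -/CHG/- → run C
t=8: L0/L1/L2 = -/CHG/- → run C
t=9: L0/L1/L2 = -/CHG/- → run C
t=10: L0/L1/L2 = -/HG/- → run H
t=11: L0/L1/L2 = -/HG/- → run H
t=12: L0/L1/L2 = -/HG/- → run H
t=13: L0/L1/L2 = -/HG/- → run H
t=14: L0/L1/L2 = -/G/H → run G
t=15: L0/L1/L2 = -/G/H → run G
t=16: L0/L1/L2 = -/G/H → run G
t=17: L0/L1/L2 = -/G/H → run G
t=18: L0/L1/L2 = -/-/H → run H
t=19: L0/L1/L2 = -/-/H → run H
t=20: (idle)
t=21: (idle)
t=22: (idle)

context switches = 7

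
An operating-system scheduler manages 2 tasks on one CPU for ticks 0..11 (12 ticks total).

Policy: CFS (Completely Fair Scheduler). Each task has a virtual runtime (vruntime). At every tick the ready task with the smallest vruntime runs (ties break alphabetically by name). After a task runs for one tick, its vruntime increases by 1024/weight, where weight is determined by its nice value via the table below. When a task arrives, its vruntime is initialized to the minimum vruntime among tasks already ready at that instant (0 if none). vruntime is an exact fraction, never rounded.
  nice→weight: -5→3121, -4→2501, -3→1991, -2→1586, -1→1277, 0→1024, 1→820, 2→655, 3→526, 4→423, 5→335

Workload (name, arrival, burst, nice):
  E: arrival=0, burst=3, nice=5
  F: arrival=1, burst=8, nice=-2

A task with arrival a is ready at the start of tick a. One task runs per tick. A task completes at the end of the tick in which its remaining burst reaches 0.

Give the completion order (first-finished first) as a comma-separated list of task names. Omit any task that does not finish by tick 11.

t=0: vr[E=0] → run E
t=1: vr[E=1024/335 F=1024/335] → run E
t=2: vr[E=2048/335 F=1024/335] → run F
t=3: vr[E=2048/335 F=983552/265655] → run F
t=4: vr[E=2048/335 F=1155072/265655] → run F
t=5: vr[E=2048/335 F=1326592/265655] → run F
t=6: vr[E=2048/335 F=1498112/265655] → run F
t=7: vr[E=2048/335 F=1669632/265655] → run E
t=8: vr[F=1669632/265655] → run F
t=9: vr[F=1841152/265655] → run F
t=10: vr[F=2012672/265655] → run F
t=11: (idle)

completion order = E, F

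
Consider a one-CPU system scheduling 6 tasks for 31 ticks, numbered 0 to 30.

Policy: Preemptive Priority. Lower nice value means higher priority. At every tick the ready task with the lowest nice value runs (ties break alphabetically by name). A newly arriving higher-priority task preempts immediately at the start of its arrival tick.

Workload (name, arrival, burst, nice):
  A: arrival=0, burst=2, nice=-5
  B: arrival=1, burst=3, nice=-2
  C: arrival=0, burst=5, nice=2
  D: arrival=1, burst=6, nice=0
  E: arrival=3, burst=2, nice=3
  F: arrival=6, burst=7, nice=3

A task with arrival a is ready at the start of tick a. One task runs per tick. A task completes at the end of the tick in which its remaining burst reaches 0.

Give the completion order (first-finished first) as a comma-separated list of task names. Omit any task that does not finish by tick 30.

t=0: ready={A,C} → run A
t=1: ready={A,B,C,D} → run A
t=2: ready={B,C,D} → run B
t=3: ready={B,C,D,E} → run B
t=4: ready={B,C,D,E} → run B
t=5: ready={C,D,E} → run D
t=6: ready={C,D,E,F} → run D
t=7: ready={C,D,E,F} → run D
t=8: ready={C,D,E,F} → run D
t=9: ready={C,D,E,F} → run D
t=10: ready={C,D,E,F} → run D
t=11: ready={C,E,F} → run C
t=12: ready={C,E,F} → run C
t=13: ready={C,E,F} → run C
t=14: ready={C,E,F} → run C
t=15: ready={C,E,F} → run C
t=16: ready={E,F} → run E
t=17: ready={E,F} → run E
t=18: ready={F} → run F
t=19: ready={F} → run F
t=20: ready={F} → run F
t=21: ready={F} → run F
t=22: ready={F} → run F
t=23: ready={F} → run F
t=24: ready={F} → run F
t=25: (idle)
t=26: (idle)
t=27: (idle)
t=28: (idle)
t=29: (idle)
t=30: (idle)

completion order = A, B, D, C, E, F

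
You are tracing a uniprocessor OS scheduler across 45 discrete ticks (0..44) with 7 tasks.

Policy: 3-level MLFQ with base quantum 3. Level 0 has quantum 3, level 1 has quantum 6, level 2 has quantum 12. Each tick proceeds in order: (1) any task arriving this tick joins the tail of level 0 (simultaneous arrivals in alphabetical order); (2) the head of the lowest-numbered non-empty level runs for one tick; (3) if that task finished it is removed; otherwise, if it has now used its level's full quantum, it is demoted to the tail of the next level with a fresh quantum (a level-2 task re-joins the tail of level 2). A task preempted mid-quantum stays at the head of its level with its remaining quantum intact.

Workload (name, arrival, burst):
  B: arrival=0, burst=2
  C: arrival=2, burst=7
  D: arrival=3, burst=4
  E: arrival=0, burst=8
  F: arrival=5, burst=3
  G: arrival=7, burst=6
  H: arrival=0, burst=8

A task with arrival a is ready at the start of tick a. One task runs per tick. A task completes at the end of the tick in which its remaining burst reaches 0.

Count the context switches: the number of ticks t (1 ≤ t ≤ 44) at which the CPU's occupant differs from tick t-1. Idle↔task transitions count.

context switches = 12

t=0: L0/L1/L2 = BEH/-/- → run B
t=1: L0/L1/L2 = BEH/-/- → run B
t=2: L0/L1/L2 = EHC/-/- → run E
t=3: L0/L1/L2 = EHCD/-/- → run E
t=4: L0/L1/L2 = EHCD/-/- → run E
t=5: L0/L1/L2 = HCDF/E/- → run H
t=6: L0/L1/L2 = HCDF/E/- → run H
t=7: L0/L1/L2 = HCDFG/E/- → run H
t=8: L0/L1/L2 = CDFG/EH/- → run C
t=9: L0/L1/L2 = CDFG/EH/- → run C
t=10: L0/L1/L2 = CDFG/EH/- → run C
t=11: L0/L1/L2 = DFG/EHC/- → run D
t=12: L0/L1/L2 = DFG/EHC/- → run D
t=13: L0/L1/L2 = DFG/EHC/- → run D
t=14: L0/L1/L2 = FG/EHCD/- → run F
t=15: L0/L1/L2 = FG/EHCD/- → run F
t=16: L0/L1/L2 = FG/EHCD/- → run F
t=17: L0/L1/L2 = G/EHCD/- → run G
t=18: L0/L1/L2 = G/EHCD/- → run G
t=19: L0/L1/L2 = G/EHCD/- → run G
t=20: L0/L1/L2 = -/EHCDG/- → run E
t=21: L0/L1/L2 = -/EHCDG/- → run E
t=22: L0/L1/L2 = -/EHCDG/- → run E
t=23: L0/L1/L2 = -/EHCDG/- → run E
t=24: L0/L1/L2 = -/EHCDG/- → run E
t=25: L0/L1/L2 = -/HCDG/- → run H
t=26: L0/L1/L2 = -/HCDG/- → run H
t=27: L0/L1/L2 = -/HCDG/- → run H
t=28: L0/L1/L2 = -/HCDG/- → run H
t=29: L0/L1/L2 = -/HCDG/- → run H
t=30: L0/L1/L2 = -/CDG/- → run C
t=31: L0/L1/L2 = -/CDG/- → run C
t=32: L0/L1/L2 = -/CDG/- → run C
t=33: L0/L1/L2 = -/CDG/- → run C
t=34: L0/L1/L2 = -/DG/- → run D
t=35: L0/L1/L2 = -/G/- → run G
t=36: L0/L1/L2 = -/G/- → run G
t=37: L0/L1/L2 = -/G/- → run G
t=38: (idle)
t=39: (idle)
t=40: (idle)
t=41: (idle)
t=42: (idle)
t=43: (idle)
t=44: (idle)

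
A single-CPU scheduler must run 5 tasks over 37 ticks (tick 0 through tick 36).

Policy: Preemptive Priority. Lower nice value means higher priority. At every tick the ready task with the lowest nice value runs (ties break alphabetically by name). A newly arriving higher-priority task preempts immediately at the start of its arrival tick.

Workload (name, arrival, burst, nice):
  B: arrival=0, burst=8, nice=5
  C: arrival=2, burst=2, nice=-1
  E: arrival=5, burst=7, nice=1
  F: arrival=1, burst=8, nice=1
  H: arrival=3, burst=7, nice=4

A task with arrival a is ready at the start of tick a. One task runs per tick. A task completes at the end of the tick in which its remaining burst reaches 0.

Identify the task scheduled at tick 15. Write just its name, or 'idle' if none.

t=0: ready={B} → run B
t=1: ready={B,F} → run F
t=2: ready={B,C,F} → run C
t=3: ready={B,C,F,H} → run C
t=4: ready={B,F,H} → run F
t=5: ready={B,E,F,H} → run E
t=6: ready={B,E,F,H} → run E
t=7: ready={B,E,F,H} → run E
t=8: ready={B,E,F,H} → run E
t=9: ready={B,E,F,H} → run E
t=10: ready={B,E,F,H} → run E
t=11: ready={B,E,F,H} → run E
t=12: ready={B,F,H} → run F
t=13: ready={B,F,H} → run F
t=14: ready={B,F,H} → run F
t=15: ready={B,F,H} → run F
t=16: ready={B,F,H} → run F
t=17: ready={B,F,H} → run F
t=18: ready={B,H} → run H
t=19: ready={B,H} → run H
t=20: ready={B,H} → run H
t=21: ready={B,H} → run H
t=22: ready={B,H} → run H
t=23: ready={B,H} → run H
t=24: ready={B,H} → run H
t=25: ready={B} → run B
t=26: ready={B} → run B
t=27: ready={B} → run B
t=28: ready={B} → run B
t=29: ready={B} → run B
t=30: ready={B} → run B
t=31: ready={B} → run B
t=32: (idle)
t=33: (idle)
t=34: (idle)
t=35: (idle)
t=36: (idle)

running at tick 15 = F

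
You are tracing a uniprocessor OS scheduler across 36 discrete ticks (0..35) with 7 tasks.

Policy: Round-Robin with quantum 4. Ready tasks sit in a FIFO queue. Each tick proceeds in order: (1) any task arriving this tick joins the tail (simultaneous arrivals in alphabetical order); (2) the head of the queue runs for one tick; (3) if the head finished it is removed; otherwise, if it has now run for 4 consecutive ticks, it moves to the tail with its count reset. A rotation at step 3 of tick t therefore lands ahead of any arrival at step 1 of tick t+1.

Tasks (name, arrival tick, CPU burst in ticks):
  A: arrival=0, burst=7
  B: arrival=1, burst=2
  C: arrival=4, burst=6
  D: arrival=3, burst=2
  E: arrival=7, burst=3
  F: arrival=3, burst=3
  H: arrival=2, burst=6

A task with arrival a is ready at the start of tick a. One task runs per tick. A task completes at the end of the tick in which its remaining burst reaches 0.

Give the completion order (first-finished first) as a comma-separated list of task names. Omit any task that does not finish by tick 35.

t=0: queue=[A] q_used=0 → run A
t=1: queue=[A,B] q_used=1 → run A
t=2: queue=[A,B,H] q_used=2 → run A
t=3: queue=[A,B,H,D,F] q_used=3 → run A
t=4: queue=[B,H,D,F,A,C] q_used=0 → run B
t=5: queue=[B,H,D,F,A,C] q_used=1 → run B
t=6: queue=[H,D,F,A,C] q_used=0 → run H
t=7: queue=[H,D,F,A,C,E] q_used=1 → run H
t=8: queue=[H,D,F,A,C,E] q_used=2 → run H
t=9: queue=[H,D,F,A,C,E] q_used=3 → run H
t=10: queue=[D,F,A,C,E,H] q_used=0 → run D
t=11: queue=[D,F,A,C,E,H] q_used=1 → run D
t=12: queue=[F,A,C,E,H] q_used=0 → run F
t=13: queue=[F,A,C,E,H] q_used=1 → run F
t=14: queue=[F,A,C,E,H] q_used=2 → run F
t=15: queue=[A,C,E,H] q_used=0 → run A
t=16: queue=[A,C,E,H] q_used=1 → run A
t=17: queue=[A,C,E,H] q_used=2 → run A
t=18: queue=[C,E,H] q_used=0 → run C
t=19: queue=[C,E,H] q_used=1 → run C
t=20: queue=[C,E,H] q_used=2 → run C
t=21: queue=[C,E,H] q_used=3 → run C
t=22: queue=[E,H,C] q_used=0 → run E
t=23: queue=[E,H,C] q_used=1 → run E
t=24: queue=[E,H,C] q_used=2 → run E
t=25: queue=[H,C] q_used=0 → run H
t=26: queue=[H,C] q_used=1 → run H
t=27: queue=[C] q_used=0 → run C
t=28: queue=[C] q_used=1 → run C
t=29: (idle)
t=30: (idle)
t=31: (idle)
t=32: (idle)
t=33: (idle)
t=34: (idle)
t=35: (idle)

completion order = B, D, F, A, E, H, C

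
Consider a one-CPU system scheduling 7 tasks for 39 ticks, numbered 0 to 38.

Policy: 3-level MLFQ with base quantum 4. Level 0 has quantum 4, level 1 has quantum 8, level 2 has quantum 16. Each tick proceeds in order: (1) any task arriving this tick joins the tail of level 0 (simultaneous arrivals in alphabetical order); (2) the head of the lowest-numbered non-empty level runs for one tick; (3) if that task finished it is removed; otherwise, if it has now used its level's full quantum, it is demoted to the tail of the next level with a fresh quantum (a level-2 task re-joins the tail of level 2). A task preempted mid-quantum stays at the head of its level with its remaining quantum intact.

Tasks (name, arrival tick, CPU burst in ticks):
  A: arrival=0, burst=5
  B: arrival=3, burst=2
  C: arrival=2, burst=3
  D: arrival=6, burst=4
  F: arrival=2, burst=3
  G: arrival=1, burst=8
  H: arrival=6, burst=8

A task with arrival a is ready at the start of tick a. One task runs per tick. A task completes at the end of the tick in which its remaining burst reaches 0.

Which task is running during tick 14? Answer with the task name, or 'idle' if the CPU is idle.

running at tick 14 = B

t=0: L0/L1/L2 = A/-/- → run A
t=1: L0/L1/L2 = AG/-/- → run A
t=2: L0/L1/L2 = AGCF/-/- → run A
t=3: L0/L1/L2 = AGCFB/-/- → run A
t=4: L0/L1/L2 = GCFB/A/- → run G
t=5: L0/L1/L2 = GCFB/A/- → run G
t=6: L0/L1/L2 = GCFBDH/A/- → run G
t=7: L0/L1/L2 = GCFBDH/A/- → run G
t=8: L0/L1/L2 = CFBDH/AG/- → run C
t=9: L0/L1/L2 = CFBDH/AG/- → run C
t=10: L0/L1/L2 = CFBDH/AG/- → run C
t=11: L0/L1/L2 = FBDH/AG/- → run F
t=12: L0/L1/L2 = FBDH/AG/- → run F
t=13: L0/L1/L2 = FBDH/AG/- → run F
t=14: L0/L1/L2 = BDH/AG/- → run B
t=15: L0/L1/L2 = BDH/AG/- → run B
t=16: L0/L1/L2 = DH/AG/- → run D
t=17: L0/L1/L2 = DH/AG/- → run D
t=18: L0/L1/L2 = DH/AG/- → run D
t=19: L0/L1/L2 = DH/AG/- → run D
t=20: L0/L1/L2 = H/AG/- → run H
t=21: L0/L1/L2 = H/AG/- → run H
t=22: L0/L1/L2 = H/AG/- → run H
t=23: L0/L1/L2 = H/AG/- → run H
t=24: L0/L1/L2 = -/AGH/- → run A
t=25: L0/L1/L2 = -/GH/- → run G
t=26: L0/L1/L2 = -/GH/- → run G
t=27: L0/L1/L2 = -/GH/- → run G
t=28: L0/L1/L2 = -/GH/- → run G
t=29: L0/L1/L2 = -/H/- → run H
t=30: L0/L1/L2 = -/H/- → run H
t=31: L0/L1/L2 = -/H/- → run H
t=32: L0/L1/L2 = -/H/- → run H
t=33: (idle)
t=34: (idle)
t=35: (idle)
t=36: (idle)
t=37: (idle)
t=38: (idle)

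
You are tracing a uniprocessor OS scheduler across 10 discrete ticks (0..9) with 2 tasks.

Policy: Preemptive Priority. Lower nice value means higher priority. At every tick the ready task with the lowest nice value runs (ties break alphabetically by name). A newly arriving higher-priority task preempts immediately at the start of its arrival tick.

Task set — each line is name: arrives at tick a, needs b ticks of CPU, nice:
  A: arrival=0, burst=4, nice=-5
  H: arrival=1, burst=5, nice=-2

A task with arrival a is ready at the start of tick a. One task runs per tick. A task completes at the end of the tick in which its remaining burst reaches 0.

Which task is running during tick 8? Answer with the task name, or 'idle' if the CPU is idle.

t=0: ready={A} → run A
t=1: ready={A,H} → run A
t=2: ready={A,H} → run A
t=3: ready={A,H} → run A
t=4: ready={H} → run H
t=5: ready={H} → run H
t=6: ready={H} → run H
t=7: ready={H} → run H
t=8: ready={H} → run H
t=9: (idle)

running at tick 8 = H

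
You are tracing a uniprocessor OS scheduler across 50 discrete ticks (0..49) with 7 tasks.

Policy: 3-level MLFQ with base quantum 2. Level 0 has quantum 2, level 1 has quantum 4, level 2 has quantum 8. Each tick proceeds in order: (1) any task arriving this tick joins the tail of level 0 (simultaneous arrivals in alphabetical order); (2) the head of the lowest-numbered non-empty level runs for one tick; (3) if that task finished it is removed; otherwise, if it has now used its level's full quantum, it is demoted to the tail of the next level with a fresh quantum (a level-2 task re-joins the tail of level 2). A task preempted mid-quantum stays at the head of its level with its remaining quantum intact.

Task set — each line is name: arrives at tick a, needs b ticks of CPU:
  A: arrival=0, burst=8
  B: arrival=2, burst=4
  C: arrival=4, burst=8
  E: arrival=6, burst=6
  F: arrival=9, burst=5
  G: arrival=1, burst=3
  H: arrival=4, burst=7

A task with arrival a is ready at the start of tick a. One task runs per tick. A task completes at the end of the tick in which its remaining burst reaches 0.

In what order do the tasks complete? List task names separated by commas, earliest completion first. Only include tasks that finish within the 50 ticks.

completion order = G, B, E, F, A, C, H

t=0: L0/L1/L2 = A/-/- → run A
t=1: L0/L1/L2 = AG/-/- → run A
t=2: L0/L1/L2 = GB/A/- → run G
t=3: L0/L1/L2 = GB/A/- → run G
t=4: L0/L1/L2 = BCH/AG/- → run B
t=5: L0/L1/L2 = BCH/AG/- → run B
t=6: L0/L1/L2 = CHE/AGB/- → run C
t=7: L0/L1/L2 = CHE/AGB/- → run C
t=8: L0/L1/L2 = HE/AGBC/- → run H
t=9: L0/L1/L2 = HEF/AGBC/- → run H
t=10: L0/L1/L2 = EF/AGBCH/- → run E
t=11: L0/L1/L2 = EF/AGBCH/- → run E
t=12: L0/L1/L2 = F/AGBCHE/- → run F
t=13: L0/L1/L2 = F/AGBCHE/- → run F
t=14: L0/L1/L2 = -/AGBCHEF/- → run A
t=15: L0/L1/L2 = -/AGBCHEF/- → run A
t=16: L0/L1/L2 = -/AGBCHEF/- → run A
t=17: L0/L1/L2 = -/AGBCHEF/- → run A
t=18: L0/L1/L2 = -/GBCHEF/A → run G
t=19: L0/L1/L2 = -/BCHEF/A → run B
t=20: L0/L1/L2 = -/BCHEF/A → run B
t=21: L0/L1/L2 = -/CHEF/A → run C
t=22: L0/L1/L2 = -/CHEF/A → run C
t=23: L0/L1/L2 = -/CHEF/A → run C
t=24: L0/L1/L2 = -/CHEF/A → run C
t=25: L0/L1/L2 = -/HEF/AC → run H
t=26: L0/L1/L2 = -/HEF/AC → run H
t=27: L0/L1/L2 = -/HEF/AC → run H
t=28: L0/L1/L2 = -/HEF/AC → run H
t=29: L0/L1/L2 = -/EF/ACH → run E
t=30: L0/L1/L2 = -/EF/ACH → run E
t=31: L0/L1/L2 = -/EF/ACH → run E
t=32: L0/L1/L2 = -/EF/ACH → run E
t=33: L0/L1/L2 = -/F/ACH → run F
t=34: L0/L1/L2 = -/F/ACH → run F
t=35: L0/L1/L2 = -/F/ACH → run F
t=36: L0/L1/L2 = -/-/ACH → run A
t=37: L0/L1/L2 = -/-/ACH → run A
t=38: L0/L1/L2 = -/-/CH → run C
t=39: L0/L1/L2 = -/-/CH → run C
t=40: L0/L1/L2 = -/-/H → run H
t=41: (idle)
t=42: (idle)
t=43: (idle)
t=44: (idle)
t=45: (idle)
t=46: (idle)
t=47: (idle)
t=48: (idle)
t=49: (idle)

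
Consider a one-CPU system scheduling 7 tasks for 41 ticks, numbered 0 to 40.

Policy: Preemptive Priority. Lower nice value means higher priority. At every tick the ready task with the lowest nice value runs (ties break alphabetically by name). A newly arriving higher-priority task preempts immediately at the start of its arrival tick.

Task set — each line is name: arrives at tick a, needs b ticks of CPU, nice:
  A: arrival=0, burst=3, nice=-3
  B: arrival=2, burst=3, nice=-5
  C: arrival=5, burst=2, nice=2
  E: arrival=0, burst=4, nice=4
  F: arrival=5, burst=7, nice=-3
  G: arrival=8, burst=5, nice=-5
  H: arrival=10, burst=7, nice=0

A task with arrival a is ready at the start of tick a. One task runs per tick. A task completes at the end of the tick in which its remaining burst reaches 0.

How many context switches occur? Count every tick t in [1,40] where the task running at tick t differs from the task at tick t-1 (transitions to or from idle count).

t=0: ready={A,E} → run A
t=1: ready={A,E} → run A
t=2: ready={A,B,E} → run B
t=3: ready={A,B,E} → run B
t=4: ready={A,B,E} → run B
t=5: ready={A,C,E,F} → run A
t=6: ready={C,E,F} → run F
t=7: ready={C,E,F} → run F
t=8: ready={C,E,F,G} → run G
t=9: ready={C,E,F,G} → run G
t=10: ready={C,E,F,G,H} → run G
t=11: ready={C,E,F,G,H} → run G
t=12: ready={C,E,F,G,H} → run G
t=13: ready={C,E,F,H} → run F
t=14: ready={C,E,F,H} → run F
t=15: ready={C,E,F,H} → run F
t=16: ready={C,E,F,H} → run F
t=17: ready={C,E,F,H} → run F
t=18: ready={C,E,H} → run H
t=19: ready={C,E,H} → run H
t=20: ready={C,E,H} → run H
t=21: ready={C,E,H} → run H
t=22: ready={C,E,H} → run H
t=23: ready={C,E,H} → run H
t=24: ready={C,E,H} → run H
t=25: ready={C,E} → run C
t=26: ready={C,E} → run C
t=27: ready={E} → run E
t=28: ready={E} → run E
t=29: ready={E} → run E
t=30: ready={E} → run E
t=31: (idle)
t=32: (idle)
t=33: (idle)
t=34: (idle)
t=35: (idle)
t=36: (idle)
t=37: (idle)
t=38: (idle)
t=39: (idle)
t=40: (idle)

context switches = 9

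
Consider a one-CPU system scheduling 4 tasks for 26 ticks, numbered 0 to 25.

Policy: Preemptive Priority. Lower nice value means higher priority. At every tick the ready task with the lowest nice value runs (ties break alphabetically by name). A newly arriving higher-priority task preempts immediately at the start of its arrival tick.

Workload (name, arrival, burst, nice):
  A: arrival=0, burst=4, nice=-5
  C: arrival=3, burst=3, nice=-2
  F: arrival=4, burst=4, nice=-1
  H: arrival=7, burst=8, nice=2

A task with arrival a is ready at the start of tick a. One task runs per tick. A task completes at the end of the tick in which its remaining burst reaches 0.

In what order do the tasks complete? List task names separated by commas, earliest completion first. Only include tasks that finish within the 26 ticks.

t=0: ready={A} → run A
t=1: ready={A} → run A
t=2: ready={A} → run A
t=3: ready={A,C} → run A
t=4: ready={C,F} → run C
t=5: ready={C,F} → run C
t=6: ready={C,F} → run C
t=7: ready={F,H} → run F
t=8: ready={F,H} → run F
t=9: ready={F,H} → run F
t=10: ready={F,H} → run F
t=11: ready={H} → run H
t=12: ready={H} → run H
t=13: ready={H} → run H
t=14: ready={H} → run H
t=15: ready={H} → run H
t=16: ready={H} → run H
t=17: ready={H} → run H
t=18: ready={H} → run H
t=19: (idle)
t=20: (idle)
t=21: (idle)
t=22: (idle)
t=23: (idle)
t=24: (idle)
t=25: (idle)

completion order = A, C, F, H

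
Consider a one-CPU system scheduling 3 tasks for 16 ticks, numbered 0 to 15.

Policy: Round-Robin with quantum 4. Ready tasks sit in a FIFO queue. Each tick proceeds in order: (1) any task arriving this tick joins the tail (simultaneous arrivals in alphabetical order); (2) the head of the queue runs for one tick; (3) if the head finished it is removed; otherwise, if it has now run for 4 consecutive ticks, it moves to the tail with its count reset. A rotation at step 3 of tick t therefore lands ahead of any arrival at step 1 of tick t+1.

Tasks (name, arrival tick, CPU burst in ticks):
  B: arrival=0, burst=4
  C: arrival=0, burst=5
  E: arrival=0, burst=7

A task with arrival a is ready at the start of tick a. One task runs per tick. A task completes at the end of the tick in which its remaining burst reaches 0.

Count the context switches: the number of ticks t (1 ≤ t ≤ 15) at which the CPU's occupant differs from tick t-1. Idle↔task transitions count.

t=0: queue=[B,C,E] q_used=0 → run B
t=1: queue=[B,C,E] q_used=1 → run B
t=2: queue=[B,C,E] q_used=2 → run B
t=3: queue=[B,C,E] q_used=3 → run B
t=4: queue=[C,E] q_used=0 → run C
t=5: queue=[C,E] q_used=1 → run C
t=6: queue=[C,E] q_used=2 → run C
t=7: queue=[C,E] q_used=3 → run C
t=8: queue=[E,C] q_used=0 → run E
t=9: queue=[E,C] q_used=1 → run E
t=10: queue=[E,C] q_used=2 → run E
t=11: queue=[E,C] q_used=3 → run E
t=12: queue=[C,E] q_used=0 → run C
t=13: queue=[E] q_used=0 → run E
t=14: queue=[E] q_used=1 → run E
t=15: queue=[E] q_used=2 → run E

context switches = 4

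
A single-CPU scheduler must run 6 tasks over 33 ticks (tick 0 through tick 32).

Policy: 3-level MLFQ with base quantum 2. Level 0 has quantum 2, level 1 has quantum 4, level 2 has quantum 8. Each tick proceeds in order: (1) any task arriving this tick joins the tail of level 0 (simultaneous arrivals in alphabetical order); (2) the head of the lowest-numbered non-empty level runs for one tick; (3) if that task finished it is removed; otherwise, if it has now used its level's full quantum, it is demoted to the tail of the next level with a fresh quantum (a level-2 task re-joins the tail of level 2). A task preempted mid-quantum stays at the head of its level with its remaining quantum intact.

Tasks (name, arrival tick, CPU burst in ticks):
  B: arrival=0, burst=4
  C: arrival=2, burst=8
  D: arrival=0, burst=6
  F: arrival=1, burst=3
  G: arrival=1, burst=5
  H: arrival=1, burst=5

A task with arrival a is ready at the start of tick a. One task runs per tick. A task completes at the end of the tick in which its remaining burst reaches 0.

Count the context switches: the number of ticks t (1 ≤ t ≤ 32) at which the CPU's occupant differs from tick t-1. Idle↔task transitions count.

t=0: L0/L1/L2 = BD/-/- → run B
t=1: L0/L1/L2 = BDFGH/-/- → run B
t=2: L0/L1/L2 = DFGHC/B/- → run D
t=3: L0/L1/L2 = DFGHC/B/- → run D
t=4: L0/L1/L2 = FGHC/BD/- → run F
t=5: L0/L1/L2 = FGHC/BD/- → run F
t=6: L0/L1/L2 = GHC/BDF/- → run G
t=7: L0/L1/L2 = GHC/BDF/- → run G
t=8: L0/L1/L2 = HC/BDFG/- → run H
t=9: L0/L1/L2 = HC/BDFG/- → run H
t=10: L0/L1/L2 = C/BDFGH/- → run C
t=11: L0/L1/L2 = C/BDFGH/- → run C
t=12: L0/L1/L2 = -/BDFGHC/- → run B
t=13: L0/L1/L2 = -/BDFGHC/- → run B
t=14: L0/L1/L2 = -/DFGHC/- → run D
t=15: L0/L1/L2 = -/DFGHC/- → run D
t=16: L0/L1/L2 = -/DFGHC/- → run D
t=17: L0/L1/L2 = -/DFGHC/- → run D
t=18: L0/L1/L2 = -/FGHC/- → run F
t=19: L0/L1/L2 = -/GHC/- → run G
t=20: L0/L1/L2 = -/GHC/- → run G
t=21: L0/L1/L2 = -/GHC/- → run G
t=22: L0/L1/L2 = -/HC/- → run H
t=23: L0/L1/L2 = -/HC/- → run H
t=24: L0/L1/L2 = -/HC/- → run H
t=25: L0/L1/L2 = -/C/- → run C
t=26: L0/L1/L2 = -/C/- → run C
t=27: L0/L1/L2 = -/C/- → run C
t=28: L0/L1/L2 = -/C/- → run C
t=29: L0/L1/L2 = -/-/C → run C
t=30: L0/L1/L2 = -/-/C → run C
t=31: (idle)
t=32: (idle)

context switches = 12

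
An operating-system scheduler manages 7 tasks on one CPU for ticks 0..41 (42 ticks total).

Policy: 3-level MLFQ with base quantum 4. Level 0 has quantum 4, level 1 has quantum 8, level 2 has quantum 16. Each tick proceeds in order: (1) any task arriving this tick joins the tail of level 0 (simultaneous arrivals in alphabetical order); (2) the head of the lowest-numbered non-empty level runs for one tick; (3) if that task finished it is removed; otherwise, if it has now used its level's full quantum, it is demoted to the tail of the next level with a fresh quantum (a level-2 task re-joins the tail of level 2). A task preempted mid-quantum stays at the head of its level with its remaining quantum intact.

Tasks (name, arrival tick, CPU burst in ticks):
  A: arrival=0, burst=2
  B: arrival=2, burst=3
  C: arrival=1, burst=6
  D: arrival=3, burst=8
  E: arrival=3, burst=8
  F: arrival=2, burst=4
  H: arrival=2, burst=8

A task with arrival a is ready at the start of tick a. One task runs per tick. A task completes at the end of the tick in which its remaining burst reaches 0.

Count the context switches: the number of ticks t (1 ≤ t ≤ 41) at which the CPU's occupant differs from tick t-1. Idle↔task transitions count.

t=0: L0/L1/L2 = A/-/- → run A
t=1: L0/L1/L2 = AC/-/- → run A
t=2: L0/L1/L2 = CBFH/-/- → run C
t=3: L0/L1/L2 = CBFHDE/-/- → run C
t=4: L0/L1/L2 = CBFHDE/-/- → run C
t=5: L0/L1/L2 = CBFHDE/-/- → run C
t=6: L0/L1/L2 = BFHDE/C/- → run B
t=7: L0/L1/L2 = BFHDE/C/- → run B
t=8: L0/L1/L2 = BFHDE/C/- → run B
t=9: L0/L1/L2 = FHDE/C/- → run F
t=10: L0/L1/L2 = FHDE/C/- → run F
t=11: L0/L1/L2 = FHDE/C/- → run F
t=12: L0/L1/L2 = FHDE/C/- → run F
t=13: L0/L1/L2 = HDE/C/- → run H
t=14: L0/L1/L2 = HDE/C/- → run H
t=15: L0/L1/L2 = HDE/C/- → run H
t=16: L0/L1/L2 = HDE/C/- → run H
t=17: L0/L1/L2 = DE/CH/- → run D
t=18: L0/L1/L2 = DE/CH/- → run D
t=19: L0/L1/L2 = DE/CH/- → run D
t=20: L0/L1/L2 = DE/CH/- → run D
t=21: L0/L1/L2 = E/CHD/- → run E
t=22: L0/L1/L2 = E/CHD/- → run E
t=23: L0/L1/L2 = E/CHD/- → run E
t=24: L0/L1/L2 = E/CHD/- → run E
t=25: L0/L1/L2 = -/CHDE/- → run C
t=26: L0/L1/L2 = -/CHDE/- → run C
t=27: L0/L1/L2 = -/HDE/- → run H
t=28: L0/L1/L2 = -/HDE/- → run H
t=29: L0/L1/L2 = -/HDE/- → run H
t=30: L0/L1/L2 = -/HDE/- → run H
t=31: L0/L1/L2 = -/DE/- → run D
t=32: L0/L1/L2 = -/DE/- → run D
t=33: L0/L1/L2 = -/DE/- → run D
t=34: L0/L1/L2 = -/DE/- → run D
t=35: L0/L1/L2 = -/E/- → run E
t=36: L0/L1/L2 = -/E/- → run E
t=37: L0/L1/L2 = -/E/- → run E
t=38: L0/L1/L2 = -/E/- → run E
t=39: (idle)
t=40: (idle)
t=41: (idle)

context switches = 11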